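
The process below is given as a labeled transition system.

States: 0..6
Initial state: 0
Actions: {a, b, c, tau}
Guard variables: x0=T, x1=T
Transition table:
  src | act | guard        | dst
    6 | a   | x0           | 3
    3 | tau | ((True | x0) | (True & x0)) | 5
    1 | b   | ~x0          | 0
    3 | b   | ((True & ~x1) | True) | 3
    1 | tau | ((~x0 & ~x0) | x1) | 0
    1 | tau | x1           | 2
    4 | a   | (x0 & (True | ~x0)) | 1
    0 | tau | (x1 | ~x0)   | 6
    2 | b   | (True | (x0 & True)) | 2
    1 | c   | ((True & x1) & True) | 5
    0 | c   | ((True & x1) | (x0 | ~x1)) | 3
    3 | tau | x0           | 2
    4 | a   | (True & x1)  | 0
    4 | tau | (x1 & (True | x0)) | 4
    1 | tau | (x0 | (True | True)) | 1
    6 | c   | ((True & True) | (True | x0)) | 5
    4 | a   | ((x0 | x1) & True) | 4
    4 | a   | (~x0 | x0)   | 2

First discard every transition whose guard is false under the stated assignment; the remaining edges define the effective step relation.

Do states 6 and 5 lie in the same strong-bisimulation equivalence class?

Answer: NOT BISIMILAR

Analysis:
Compute ~ classes (split until stable):
  π0 = {{0,1,2,3,4,5,6}}
  π1 = {{0,1},{2},{3},{4},{5},{6}}
  π2 = {{0},{1},{2},{3},{4},{5},{6}}
stable after 3 split(s): 7 block(s)
[6]={6}  [5]={5}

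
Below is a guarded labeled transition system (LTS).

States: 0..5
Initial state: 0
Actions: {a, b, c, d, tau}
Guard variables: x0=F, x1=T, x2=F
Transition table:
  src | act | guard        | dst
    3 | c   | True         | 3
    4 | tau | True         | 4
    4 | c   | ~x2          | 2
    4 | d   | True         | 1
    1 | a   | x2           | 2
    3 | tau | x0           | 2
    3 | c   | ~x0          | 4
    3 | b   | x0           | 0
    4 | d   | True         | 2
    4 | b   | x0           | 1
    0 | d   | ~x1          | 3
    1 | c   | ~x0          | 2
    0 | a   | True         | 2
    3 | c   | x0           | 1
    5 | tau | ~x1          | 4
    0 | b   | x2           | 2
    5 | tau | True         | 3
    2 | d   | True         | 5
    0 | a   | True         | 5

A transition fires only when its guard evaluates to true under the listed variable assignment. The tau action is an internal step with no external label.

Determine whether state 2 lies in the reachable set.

Answer: REACHABLE

Analysis:
Guard filter leaves 11 enabled edge(s).
L0 = {0}
L1 = {2,5}  total {0,2,5}
L2 = {3}  total {0,2,3,5}
L3 = {4}  total {0,2,3,4,5}
L4 = {1}  total {0,1,2,3,4,5}
Reachable = {0,1,2,3,4,5}
trace reaching 2: a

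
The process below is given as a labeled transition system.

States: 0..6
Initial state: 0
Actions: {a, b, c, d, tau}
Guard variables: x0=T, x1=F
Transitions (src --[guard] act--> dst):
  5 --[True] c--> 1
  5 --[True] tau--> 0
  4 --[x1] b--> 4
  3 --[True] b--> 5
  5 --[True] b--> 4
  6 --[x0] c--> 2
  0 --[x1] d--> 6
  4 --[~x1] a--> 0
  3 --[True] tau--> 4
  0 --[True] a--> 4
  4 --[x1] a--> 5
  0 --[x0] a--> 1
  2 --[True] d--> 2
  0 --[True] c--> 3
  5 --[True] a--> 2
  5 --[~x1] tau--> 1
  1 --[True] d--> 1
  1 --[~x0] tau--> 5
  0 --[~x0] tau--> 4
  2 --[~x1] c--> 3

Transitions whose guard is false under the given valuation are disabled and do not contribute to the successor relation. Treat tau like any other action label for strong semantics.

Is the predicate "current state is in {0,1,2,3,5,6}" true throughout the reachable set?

Inv-set: {0,1,2,3,5,6}
R = {0,1,2,3,4,5}
  0: ok
  1: ok
  2: ok
  3: ok
  4: VIOLATES
  5: ok
witness against invariant: a → 4

Answer: INVARIANT VIOLATED at state 4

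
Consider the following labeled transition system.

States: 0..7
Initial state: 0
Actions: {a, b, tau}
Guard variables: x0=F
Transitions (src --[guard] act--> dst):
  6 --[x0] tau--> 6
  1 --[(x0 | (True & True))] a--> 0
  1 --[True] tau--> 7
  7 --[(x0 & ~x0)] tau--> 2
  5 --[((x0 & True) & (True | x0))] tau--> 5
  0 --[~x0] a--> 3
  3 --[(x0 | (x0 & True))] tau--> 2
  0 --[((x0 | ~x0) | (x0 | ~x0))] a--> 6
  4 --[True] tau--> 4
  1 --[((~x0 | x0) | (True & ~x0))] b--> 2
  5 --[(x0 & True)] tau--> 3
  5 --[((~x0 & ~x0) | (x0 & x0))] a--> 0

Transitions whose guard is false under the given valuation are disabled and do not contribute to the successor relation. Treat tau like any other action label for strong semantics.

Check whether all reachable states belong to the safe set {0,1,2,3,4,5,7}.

Allowed set {0,1,2,3,4,5,7}
Reach set: {0,3,6}
  0: ok
  3: ok
  6: VIOLATES
witness against invariant: a → 6

Answer: INVARIANT VIOLATED at state 6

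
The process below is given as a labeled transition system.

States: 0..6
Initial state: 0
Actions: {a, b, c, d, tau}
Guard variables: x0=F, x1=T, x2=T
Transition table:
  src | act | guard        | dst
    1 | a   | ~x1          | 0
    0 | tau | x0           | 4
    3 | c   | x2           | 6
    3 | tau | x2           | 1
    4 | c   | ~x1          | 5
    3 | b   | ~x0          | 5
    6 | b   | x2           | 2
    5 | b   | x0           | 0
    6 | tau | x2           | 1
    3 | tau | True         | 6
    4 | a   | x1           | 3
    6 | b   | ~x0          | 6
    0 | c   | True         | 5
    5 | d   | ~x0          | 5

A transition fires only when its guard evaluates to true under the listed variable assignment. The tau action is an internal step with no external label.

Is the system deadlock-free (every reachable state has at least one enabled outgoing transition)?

Answer: DEADLOCK-FREE

Analysis:
Reachable = {0,5}
  0: c→5  [1 out]
  5: d→5  [1 out]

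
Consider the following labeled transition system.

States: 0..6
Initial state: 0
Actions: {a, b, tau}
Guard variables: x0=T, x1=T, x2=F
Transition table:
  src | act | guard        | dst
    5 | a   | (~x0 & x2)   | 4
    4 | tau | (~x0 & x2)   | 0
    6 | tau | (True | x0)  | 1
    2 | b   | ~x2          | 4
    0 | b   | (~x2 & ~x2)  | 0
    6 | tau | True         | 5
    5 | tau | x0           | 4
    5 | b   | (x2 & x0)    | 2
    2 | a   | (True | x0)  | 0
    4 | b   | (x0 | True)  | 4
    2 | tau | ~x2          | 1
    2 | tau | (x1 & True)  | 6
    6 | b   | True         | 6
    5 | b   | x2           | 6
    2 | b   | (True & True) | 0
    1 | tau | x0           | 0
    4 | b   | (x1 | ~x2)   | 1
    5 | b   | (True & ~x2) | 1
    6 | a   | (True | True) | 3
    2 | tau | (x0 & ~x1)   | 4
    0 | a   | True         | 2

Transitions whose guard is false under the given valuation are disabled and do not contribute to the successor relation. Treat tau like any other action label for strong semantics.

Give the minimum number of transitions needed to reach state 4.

Answer: 2

Analysis:
BFS to 4:
  L0 = {0}
  L1 = {2}
  L2 = {1,4,6}
first hit 4 at d=2 via a·b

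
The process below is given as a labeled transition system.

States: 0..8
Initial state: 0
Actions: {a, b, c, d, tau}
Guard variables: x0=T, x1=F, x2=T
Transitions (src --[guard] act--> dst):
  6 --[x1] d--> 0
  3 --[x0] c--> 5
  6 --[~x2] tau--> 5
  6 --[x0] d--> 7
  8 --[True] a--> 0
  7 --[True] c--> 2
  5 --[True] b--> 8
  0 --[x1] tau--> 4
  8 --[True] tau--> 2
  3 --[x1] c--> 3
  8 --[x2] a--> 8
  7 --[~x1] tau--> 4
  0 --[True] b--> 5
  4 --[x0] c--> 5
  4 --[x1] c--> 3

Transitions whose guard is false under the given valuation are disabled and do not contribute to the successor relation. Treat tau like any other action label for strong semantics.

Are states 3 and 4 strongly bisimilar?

Answer: BISIMILAR

Trace:
Bisimulation quotient by refinement:
  round 0: {{0,1,2,3,4,5,6,7,8}}
  round 1: {{0,5},{1,2},{3,4},{6},{7},{8}}
  round 2: {{0},{1,2},{3,4},{5},{6},{7},{8}}
Fixed point at round 3; 7 class(es).
[3]={3,4}  [4]={3,4}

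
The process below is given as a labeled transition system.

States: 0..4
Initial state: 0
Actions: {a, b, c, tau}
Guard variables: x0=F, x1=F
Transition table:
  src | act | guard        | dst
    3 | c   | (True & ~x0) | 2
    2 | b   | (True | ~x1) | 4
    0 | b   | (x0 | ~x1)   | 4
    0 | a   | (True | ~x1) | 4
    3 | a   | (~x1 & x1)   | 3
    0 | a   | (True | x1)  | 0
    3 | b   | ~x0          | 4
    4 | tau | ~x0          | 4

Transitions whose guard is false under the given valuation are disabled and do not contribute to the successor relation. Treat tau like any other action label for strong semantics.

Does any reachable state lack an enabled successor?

Answer: DEADLOCK-FREE

Analysis:
R = {0,4}
  0: a→0  a→4  b→4  [deg 3]
  4: tau→4  [deg 1]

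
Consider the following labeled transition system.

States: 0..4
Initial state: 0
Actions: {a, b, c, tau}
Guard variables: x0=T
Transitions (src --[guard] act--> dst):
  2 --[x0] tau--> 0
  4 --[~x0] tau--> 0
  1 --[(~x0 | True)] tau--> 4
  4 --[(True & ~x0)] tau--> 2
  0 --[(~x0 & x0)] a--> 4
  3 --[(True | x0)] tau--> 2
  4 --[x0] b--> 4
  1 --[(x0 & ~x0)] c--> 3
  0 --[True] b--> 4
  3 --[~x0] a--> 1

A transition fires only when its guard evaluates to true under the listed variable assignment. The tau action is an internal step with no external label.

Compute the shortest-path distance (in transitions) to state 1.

Breadth-first toward 1:
  depth 0: {0}
  depth 1: {4}
1 never appears.

Answer: UNREACHABLE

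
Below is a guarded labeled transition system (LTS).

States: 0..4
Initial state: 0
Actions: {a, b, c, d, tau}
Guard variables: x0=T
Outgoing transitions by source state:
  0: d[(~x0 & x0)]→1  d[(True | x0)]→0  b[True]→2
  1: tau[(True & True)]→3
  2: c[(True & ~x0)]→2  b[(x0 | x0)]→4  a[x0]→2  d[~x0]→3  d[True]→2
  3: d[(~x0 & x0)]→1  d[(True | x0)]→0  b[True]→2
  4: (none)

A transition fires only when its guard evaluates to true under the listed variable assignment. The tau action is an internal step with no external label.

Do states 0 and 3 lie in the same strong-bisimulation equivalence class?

Compute ~ classes (split until stable):
  π0 = {{0,1,2,3,4}}
  π1 = {{0,3},{1},{2},{4}}
4 equivalence class(es) (converged in 2)
0∈{0,3}, 3∈{0,3}

Answer: BISIMILAR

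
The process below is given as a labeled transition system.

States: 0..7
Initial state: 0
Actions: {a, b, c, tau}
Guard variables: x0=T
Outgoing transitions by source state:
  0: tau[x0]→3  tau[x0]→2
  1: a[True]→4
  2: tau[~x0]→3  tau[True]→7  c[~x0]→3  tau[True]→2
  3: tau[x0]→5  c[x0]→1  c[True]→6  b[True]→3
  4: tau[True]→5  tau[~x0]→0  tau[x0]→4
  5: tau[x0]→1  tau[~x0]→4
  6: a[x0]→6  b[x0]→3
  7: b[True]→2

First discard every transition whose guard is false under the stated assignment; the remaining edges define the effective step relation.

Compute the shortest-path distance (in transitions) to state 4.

Layered search for 4:
  L0 = {0}
  L1 = {2,3}
  L2 = {1,5,6,7}
  L3 = {4}
4 enters at depth 3; path tau·c·a

Answer: 3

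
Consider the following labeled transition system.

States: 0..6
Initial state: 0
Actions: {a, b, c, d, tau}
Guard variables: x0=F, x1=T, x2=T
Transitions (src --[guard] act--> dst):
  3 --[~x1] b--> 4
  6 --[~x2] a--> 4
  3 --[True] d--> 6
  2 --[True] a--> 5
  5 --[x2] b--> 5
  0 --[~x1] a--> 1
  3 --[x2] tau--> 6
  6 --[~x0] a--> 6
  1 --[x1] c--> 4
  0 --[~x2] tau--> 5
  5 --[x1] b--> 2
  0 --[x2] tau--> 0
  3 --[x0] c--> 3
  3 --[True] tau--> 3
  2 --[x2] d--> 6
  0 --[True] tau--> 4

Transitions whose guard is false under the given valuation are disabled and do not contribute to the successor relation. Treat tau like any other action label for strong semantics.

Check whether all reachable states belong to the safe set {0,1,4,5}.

Answer: INVARIANT HOLDS

Trace:
Allowed set {0,1,4,5}
Reach set: {0,4}
  0: ok
  4: ok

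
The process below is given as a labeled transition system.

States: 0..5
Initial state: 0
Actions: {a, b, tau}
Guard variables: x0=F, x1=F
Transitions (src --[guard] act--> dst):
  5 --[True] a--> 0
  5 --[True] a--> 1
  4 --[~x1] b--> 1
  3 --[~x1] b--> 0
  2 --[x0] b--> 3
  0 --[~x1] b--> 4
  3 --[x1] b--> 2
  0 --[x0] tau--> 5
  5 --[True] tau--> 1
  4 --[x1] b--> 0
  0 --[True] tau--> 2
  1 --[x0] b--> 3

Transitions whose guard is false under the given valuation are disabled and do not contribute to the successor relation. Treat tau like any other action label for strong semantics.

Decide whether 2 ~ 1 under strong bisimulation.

Answer: BISIMILAR

Trace:
Refine partition for ~:
  P[0] = {{0,1,2,3,4,5}}
  P[1] = {{0},{1,2},{3,4},{5}}
  P[2] = {{0},{1,2},{3},{4},{5}}
5 equivalence class(es) (converged in 3)
2∈{1,2}, 1∈{1,2}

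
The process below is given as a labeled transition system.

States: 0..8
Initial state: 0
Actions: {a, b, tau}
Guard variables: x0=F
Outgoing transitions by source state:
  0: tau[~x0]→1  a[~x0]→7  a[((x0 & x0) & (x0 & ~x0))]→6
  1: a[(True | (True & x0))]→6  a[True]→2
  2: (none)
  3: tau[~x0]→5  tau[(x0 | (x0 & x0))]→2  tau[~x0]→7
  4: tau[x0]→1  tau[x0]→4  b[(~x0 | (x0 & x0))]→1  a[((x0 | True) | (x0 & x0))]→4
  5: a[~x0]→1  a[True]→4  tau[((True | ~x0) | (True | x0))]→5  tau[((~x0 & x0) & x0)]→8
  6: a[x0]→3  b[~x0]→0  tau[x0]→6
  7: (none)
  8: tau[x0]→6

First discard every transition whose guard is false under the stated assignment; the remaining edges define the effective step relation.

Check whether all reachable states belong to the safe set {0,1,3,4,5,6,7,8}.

Answer: INVARIANT VIOLATED at state 2

Working:
Safe = {0,1,3,4,5,6,7,8}
R = {0,1,2,6,7}
  0: ✓
  1: ✓
  2: ✗ unsafe
  6: ✓
  7: ✓
counterexample path to 2: tau·a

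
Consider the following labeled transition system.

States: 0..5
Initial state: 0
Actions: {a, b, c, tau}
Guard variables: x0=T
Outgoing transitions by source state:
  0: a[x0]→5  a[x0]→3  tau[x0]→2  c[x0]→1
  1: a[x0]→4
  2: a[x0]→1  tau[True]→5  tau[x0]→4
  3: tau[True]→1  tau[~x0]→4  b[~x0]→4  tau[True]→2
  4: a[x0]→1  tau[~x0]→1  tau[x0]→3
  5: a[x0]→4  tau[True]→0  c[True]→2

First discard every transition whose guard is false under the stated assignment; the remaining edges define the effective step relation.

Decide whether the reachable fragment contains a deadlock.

Reach set: {0,1,2,3,4,5}
  0: a→3  a→5  c→1  tau→2  [deg 4]
  1: a→4  [deg 1]
  2: a→1  tau→4  tau→5  [deg 3]
  3: tau→1  tau→2  [deg 2]
  4: a→1  tau→3  [deg 2]
  5: a→4  c→2  tau→0  [deg 3]

Answer: DEADLOCK-FREE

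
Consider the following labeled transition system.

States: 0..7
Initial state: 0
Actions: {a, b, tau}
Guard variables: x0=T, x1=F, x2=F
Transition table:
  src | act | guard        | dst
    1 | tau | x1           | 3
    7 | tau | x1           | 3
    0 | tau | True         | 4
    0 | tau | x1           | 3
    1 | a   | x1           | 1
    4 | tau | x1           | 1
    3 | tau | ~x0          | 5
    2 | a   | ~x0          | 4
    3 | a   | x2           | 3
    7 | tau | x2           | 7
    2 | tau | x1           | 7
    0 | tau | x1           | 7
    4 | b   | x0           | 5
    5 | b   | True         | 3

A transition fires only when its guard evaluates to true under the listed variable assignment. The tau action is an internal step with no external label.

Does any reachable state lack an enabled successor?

Reachable = {0,3,4,5}
  0: tau→4  [1 exit(s)]
  3: ∅  [STUCK]
  4: b→5  [1 exit(s)]
  5: b→3  [1 exit(s)]
witness 3: tau·b·b

Answer: DEADLOCK at state 3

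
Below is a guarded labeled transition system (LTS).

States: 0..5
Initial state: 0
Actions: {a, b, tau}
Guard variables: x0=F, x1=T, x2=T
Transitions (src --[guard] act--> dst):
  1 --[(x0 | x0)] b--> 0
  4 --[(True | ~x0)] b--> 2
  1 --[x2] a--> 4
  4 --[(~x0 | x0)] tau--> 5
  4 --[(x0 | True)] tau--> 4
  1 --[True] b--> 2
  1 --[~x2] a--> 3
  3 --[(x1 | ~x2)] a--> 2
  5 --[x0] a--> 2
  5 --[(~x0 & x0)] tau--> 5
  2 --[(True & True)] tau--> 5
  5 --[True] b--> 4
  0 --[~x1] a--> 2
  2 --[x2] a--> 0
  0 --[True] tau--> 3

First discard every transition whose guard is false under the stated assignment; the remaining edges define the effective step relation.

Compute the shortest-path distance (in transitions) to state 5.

Answer: 3

Trace:
Breadth-first toward 5:
  L0 = {0}
  L1 = {3}
  L2 = {2}
  L3 = {5}
depth(5)=3, e.g. tau·a·tau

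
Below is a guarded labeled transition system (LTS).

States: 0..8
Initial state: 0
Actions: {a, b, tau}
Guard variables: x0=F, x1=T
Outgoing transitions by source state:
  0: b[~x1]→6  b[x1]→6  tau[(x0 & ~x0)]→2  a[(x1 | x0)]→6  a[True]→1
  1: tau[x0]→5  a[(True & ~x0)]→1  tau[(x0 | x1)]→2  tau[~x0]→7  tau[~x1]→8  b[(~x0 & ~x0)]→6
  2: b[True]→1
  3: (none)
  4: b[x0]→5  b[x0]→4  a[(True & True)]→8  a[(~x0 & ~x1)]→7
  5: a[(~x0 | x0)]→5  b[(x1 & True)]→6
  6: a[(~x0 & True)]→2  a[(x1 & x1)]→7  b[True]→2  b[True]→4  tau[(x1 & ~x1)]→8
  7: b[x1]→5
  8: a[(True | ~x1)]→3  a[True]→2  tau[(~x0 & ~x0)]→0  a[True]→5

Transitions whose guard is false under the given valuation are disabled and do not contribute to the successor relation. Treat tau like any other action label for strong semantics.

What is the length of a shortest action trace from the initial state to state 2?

Answer: 2

Analysis:
Breadth-first toward 2:
  L0 = {0}
  L1 = {1,6}
  L2 = {2,4,7}
first hit 2 at d=2 via a·tau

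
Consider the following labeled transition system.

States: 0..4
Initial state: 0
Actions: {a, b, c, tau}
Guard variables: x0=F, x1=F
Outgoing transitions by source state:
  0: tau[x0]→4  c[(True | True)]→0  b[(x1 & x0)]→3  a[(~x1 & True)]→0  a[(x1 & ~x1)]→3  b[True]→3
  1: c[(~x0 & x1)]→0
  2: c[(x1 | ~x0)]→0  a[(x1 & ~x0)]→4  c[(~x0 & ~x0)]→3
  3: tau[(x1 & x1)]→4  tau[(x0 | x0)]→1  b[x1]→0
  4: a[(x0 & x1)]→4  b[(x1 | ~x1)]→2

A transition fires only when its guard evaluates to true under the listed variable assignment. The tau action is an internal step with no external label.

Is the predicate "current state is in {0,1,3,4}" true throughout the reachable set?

Answer: INVARIANT HOLDS

Trace:
Allowed set {0,1,3,4}
Reach set: {0,3}
  0: safe
  3: safe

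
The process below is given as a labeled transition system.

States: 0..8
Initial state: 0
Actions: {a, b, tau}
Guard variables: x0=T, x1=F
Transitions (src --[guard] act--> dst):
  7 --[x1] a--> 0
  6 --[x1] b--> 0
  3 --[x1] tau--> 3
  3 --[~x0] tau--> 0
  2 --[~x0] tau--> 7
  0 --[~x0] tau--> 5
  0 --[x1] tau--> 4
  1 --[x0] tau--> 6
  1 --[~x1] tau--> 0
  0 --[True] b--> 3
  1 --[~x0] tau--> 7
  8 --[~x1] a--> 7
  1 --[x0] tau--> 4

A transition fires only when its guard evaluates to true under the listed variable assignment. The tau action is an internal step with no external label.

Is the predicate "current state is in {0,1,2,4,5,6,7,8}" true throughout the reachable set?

Safe = {0,1,2,4,5,6,7,8}
R = {0,3}
  0: ok
  3: ✗ unsafe
witness against invariant: b → 3

Answer: INVARIANT VIOLATED at state 3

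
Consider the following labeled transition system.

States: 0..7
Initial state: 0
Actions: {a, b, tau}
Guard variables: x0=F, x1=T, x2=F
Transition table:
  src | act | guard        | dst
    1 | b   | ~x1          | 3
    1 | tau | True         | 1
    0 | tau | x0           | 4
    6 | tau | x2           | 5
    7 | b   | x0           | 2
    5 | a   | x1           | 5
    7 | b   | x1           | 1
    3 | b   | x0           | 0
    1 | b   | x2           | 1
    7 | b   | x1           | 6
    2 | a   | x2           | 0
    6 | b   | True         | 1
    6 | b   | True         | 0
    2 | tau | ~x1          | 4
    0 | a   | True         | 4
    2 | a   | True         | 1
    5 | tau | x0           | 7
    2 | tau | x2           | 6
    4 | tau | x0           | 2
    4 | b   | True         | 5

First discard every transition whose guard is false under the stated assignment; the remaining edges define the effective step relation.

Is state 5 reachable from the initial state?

Answer: REACHABLE

Working:
9 transition(s) survive guard evaluation.
Layer 0: {0}
Layer 1: {4}  cumulative {0,4}
Layer 2: {5}  cumulative {0,4,5}
Reach set: {0,4,5}
witness 5: a·b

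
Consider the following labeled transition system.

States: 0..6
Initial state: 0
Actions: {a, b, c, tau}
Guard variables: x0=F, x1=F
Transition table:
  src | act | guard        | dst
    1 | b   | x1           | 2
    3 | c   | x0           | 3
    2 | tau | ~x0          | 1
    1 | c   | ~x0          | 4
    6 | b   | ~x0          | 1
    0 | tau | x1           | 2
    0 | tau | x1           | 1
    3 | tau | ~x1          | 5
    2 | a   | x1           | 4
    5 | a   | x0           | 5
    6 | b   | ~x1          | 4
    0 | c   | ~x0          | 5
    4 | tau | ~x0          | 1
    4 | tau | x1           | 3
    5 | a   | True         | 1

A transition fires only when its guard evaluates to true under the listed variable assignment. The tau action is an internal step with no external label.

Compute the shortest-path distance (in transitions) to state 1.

Answer: 2

Trace:
Layered search for 1:
  Layer 0: {0}
  Layer 1: {5}
  Layer 2: {1}
1 enters at depth 2; path c·a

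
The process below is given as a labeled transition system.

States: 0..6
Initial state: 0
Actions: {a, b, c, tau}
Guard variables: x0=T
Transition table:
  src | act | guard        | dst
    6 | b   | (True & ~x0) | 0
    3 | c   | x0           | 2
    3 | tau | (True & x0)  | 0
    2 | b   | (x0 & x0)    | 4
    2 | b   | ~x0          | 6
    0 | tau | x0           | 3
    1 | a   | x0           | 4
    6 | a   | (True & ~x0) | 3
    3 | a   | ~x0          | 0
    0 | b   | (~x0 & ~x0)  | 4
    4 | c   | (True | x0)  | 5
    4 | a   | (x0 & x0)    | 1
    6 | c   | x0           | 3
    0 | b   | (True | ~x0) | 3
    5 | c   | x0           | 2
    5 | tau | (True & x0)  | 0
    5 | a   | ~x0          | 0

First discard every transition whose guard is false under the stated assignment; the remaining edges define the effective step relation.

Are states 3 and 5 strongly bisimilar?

Compute ~ classes (split until stable):
  round 0: {{0,1,2,3,4,5,6}}
  round 1: {{0},{1},{2},{3,5},{4},{6}}
Fixed point at round 2; 6 class(es).
[3]={3,5}  [5]={3,5}

Answer: BISIMILAR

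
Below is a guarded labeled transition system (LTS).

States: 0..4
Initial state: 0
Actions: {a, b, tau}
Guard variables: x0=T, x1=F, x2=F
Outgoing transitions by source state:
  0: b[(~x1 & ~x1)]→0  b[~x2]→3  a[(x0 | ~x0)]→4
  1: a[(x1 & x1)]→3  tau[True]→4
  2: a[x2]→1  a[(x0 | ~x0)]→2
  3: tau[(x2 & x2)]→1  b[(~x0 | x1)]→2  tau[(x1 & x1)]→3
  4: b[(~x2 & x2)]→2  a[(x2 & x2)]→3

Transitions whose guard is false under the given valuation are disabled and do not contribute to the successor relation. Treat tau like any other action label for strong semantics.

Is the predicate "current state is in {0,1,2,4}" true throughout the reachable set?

Answer: INVARIANT VIOLATED at state 3

Trace:
Allowed set {0,1,2,4}
R = {0,3,4}
  0: ✓
  3: ✗ unsafe
  4: ✓
reach 3 via b — violates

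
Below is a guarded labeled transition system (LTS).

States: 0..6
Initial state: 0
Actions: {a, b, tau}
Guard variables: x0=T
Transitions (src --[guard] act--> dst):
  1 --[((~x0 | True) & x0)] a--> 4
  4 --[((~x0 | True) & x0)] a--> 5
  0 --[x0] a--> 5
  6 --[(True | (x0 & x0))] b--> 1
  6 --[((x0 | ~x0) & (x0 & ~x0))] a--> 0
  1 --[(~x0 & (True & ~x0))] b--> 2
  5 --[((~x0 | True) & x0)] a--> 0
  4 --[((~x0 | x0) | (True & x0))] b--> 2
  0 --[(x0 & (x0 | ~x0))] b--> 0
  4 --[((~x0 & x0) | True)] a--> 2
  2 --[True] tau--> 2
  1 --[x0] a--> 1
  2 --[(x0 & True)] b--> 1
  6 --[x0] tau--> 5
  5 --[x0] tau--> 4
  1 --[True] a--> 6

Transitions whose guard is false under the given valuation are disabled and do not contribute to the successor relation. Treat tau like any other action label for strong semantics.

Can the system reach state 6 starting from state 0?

Answer: REACHABLE

Trace:
14 transition(s) survive guard evaluation.
Layer 0: {0}
Layer 1: {5}  cumulative {0,5}
Layer 2: {4}  cumulative {0,4,5}
Layer 3: {2}  cumulative {0,2,4,5}
Layer 4: {1}  cumulative {0,1,2,4,5}
Layer 5: {6}  cumulative {0,1,2,4,5,6}
Reach set: {0,1,2,4,5,6}
Path to 6: a·tau·a·b·a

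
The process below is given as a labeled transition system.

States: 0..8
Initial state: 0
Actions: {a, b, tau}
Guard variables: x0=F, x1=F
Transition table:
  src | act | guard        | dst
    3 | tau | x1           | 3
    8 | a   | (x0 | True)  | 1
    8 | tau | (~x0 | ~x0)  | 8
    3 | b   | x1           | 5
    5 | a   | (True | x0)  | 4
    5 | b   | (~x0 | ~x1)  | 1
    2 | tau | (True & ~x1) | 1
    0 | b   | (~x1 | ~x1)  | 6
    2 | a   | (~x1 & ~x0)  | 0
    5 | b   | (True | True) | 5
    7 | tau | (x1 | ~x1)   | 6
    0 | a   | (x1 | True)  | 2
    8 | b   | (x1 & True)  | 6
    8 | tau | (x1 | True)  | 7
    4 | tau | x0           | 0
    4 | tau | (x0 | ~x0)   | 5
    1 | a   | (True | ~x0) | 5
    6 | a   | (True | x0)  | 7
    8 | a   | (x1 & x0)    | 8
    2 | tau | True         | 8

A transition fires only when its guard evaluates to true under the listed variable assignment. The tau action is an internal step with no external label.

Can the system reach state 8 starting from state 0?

15 transition(s) survive guard evaluation.
L0 = {0}
L1 = {2,6}  total {0,2,6}
L2 = {1,7,8}  total {0,1,2,6,7,8}
L3 = {5}  total {0,1,2,5,6,7,8}
L4 = {4}  total {0,1,2,4,5,6,7,8}
R = {0,1,2,4,5,6,7,8}
Path to 8: a·tau

Answer: REACHABLE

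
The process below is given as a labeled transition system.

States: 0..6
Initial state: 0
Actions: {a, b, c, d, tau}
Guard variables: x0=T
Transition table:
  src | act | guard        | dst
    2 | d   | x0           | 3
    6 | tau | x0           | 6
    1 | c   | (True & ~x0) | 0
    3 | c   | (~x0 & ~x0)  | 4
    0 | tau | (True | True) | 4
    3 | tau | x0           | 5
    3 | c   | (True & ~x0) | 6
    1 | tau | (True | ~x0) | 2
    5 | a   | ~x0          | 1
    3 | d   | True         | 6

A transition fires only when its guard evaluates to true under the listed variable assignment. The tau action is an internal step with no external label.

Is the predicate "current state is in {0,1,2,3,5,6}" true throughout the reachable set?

Answer: INVARIANT VIOLATED at state 4

Analysis:
Inv-set: {0,1,2,3,5,6}
R = {0,4}
  0: ✓
  4: VIOLATES
witness against invariant: tau → 4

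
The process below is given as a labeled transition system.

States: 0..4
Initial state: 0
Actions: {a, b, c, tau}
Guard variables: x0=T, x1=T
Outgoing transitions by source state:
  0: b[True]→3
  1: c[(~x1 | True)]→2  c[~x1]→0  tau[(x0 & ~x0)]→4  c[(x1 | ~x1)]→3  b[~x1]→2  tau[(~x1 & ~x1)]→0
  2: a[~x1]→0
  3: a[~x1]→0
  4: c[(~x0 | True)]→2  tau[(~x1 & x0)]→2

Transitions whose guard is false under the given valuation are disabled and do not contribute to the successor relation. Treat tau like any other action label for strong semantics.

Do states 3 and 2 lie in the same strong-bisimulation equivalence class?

Answer: BISIMILAR

Working:
Refine partition for ~:
  round 0: {{0,1,2,3,4}}
  round 1: {{0},{1,4},{2,3}}
Fixed point at round 2; 3 class(es).
[3]={2,3}  [2]={2,3}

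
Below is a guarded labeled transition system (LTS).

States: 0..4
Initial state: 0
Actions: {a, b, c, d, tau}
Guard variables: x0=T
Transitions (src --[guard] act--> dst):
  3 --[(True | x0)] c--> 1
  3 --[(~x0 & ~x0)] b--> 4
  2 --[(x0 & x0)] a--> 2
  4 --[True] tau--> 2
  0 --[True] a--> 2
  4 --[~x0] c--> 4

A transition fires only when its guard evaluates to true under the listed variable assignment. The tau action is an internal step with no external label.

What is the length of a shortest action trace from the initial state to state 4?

Answer: UNREACHABLE

Analysis:
BFS to 4:
  L0 = {0}
  L1 = {2}
4 never appears.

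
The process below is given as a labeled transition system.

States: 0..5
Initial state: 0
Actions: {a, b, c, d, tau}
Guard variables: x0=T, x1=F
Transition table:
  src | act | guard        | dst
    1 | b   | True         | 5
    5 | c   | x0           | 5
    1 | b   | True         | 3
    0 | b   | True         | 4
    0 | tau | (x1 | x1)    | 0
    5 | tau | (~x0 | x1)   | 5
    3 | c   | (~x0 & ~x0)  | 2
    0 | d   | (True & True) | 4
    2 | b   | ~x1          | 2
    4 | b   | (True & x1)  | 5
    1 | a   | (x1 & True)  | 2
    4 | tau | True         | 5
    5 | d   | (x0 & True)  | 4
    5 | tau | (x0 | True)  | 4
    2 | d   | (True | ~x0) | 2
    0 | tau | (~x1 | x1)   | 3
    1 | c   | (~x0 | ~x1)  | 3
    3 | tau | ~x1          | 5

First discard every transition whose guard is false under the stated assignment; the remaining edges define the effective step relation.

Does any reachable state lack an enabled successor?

Reach set: {0,3,4,5}
  0: b→4  d→4  tau→3  [deg 3]
  3: tau→5  [deg 1]
  4: tau→5  [deg 1]
  5: c→5  d→4  tau→4  [deg 3]

Answer: DEADLOCK-FREE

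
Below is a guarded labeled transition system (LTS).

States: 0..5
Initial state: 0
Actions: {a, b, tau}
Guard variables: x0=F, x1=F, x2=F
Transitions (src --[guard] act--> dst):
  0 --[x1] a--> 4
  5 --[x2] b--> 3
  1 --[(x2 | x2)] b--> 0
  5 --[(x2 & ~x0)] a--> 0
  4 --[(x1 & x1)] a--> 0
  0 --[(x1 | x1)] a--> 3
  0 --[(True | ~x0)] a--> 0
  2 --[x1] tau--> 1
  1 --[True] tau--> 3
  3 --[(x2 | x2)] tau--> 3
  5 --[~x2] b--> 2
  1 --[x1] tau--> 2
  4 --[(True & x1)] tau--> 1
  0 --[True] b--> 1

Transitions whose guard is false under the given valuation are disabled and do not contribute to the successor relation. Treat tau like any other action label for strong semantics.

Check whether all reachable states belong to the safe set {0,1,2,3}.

Answer: INVARIANT HOLDS

Trace:
Allowed set {0,1,2,3}
Reachable = {0,1,3}
  0: ✓
  1: ✓
  3: ✓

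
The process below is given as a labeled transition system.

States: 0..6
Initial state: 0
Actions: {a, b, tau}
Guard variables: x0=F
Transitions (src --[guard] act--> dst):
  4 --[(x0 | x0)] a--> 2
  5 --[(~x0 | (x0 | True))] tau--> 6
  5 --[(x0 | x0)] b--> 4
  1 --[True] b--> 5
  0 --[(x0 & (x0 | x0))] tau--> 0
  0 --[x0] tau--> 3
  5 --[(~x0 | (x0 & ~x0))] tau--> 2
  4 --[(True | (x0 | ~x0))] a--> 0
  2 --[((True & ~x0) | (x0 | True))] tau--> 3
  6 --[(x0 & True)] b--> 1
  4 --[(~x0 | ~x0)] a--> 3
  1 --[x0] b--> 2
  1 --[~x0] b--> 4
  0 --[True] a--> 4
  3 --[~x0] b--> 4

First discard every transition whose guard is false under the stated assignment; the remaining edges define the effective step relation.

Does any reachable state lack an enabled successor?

Reach set: {0,3,4}
  0: a→4  [1 exit(s)]
  3: b→4  [1 exit(s)]
  4: a→0  a→3  [2 exit(s)]

Answer: DEADLOCK-FREE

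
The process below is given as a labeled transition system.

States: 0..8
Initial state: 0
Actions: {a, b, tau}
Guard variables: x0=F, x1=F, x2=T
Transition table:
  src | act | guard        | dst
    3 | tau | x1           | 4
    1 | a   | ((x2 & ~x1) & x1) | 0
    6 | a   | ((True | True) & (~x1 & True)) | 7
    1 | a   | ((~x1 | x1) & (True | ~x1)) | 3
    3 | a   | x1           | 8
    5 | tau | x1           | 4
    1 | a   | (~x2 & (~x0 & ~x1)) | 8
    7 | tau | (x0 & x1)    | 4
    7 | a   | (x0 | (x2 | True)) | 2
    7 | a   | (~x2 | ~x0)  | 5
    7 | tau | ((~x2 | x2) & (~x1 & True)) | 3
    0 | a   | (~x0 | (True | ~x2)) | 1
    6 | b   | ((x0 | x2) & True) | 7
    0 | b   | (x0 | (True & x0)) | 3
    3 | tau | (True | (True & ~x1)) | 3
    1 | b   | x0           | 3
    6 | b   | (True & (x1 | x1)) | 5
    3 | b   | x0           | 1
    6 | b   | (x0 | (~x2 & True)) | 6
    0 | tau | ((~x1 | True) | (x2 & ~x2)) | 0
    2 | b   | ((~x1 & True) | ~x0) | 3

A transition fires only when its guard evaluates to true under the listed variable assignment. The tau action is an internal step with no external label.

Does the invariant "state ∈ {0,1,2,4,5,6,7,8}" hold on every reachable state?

Answer: INVARIANT VIOLATED at state 3

Analysis:
Safe = {0,1,2,4,5,6,7,8}
Reachable = {0,1,3}
  0: ok
  1: ok
  3: ✗ unsafe
counterexample path to 3: a·a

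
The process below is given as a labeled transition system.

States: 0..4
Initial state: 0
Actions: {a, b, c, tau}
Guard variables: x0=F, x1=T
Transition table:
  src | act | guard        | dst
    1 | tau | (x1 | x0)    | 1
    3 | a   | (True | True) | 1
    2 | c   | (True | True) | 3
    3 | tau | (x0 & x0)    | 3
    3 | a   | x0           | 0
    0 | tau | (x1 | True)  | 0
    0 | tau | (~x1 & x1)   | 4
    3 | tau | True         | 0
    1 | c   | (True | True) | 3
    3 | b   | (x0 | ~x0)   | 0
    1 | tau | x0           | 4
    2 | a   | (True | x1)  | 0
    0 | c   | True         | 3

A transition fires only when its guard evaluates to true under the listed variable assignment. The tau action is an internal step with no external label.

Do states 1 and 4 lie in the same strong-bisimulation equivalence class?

Bisimulation quotient by refinement:
  π0 = {{0,1,2,3,4}}
  π1 = {{0,1},{2},{3},{4}}
stable after 2 split(s): 4 block(s)
class of 1: {0,1}; class of 4: {4}

Answer: NOT BISIMILAR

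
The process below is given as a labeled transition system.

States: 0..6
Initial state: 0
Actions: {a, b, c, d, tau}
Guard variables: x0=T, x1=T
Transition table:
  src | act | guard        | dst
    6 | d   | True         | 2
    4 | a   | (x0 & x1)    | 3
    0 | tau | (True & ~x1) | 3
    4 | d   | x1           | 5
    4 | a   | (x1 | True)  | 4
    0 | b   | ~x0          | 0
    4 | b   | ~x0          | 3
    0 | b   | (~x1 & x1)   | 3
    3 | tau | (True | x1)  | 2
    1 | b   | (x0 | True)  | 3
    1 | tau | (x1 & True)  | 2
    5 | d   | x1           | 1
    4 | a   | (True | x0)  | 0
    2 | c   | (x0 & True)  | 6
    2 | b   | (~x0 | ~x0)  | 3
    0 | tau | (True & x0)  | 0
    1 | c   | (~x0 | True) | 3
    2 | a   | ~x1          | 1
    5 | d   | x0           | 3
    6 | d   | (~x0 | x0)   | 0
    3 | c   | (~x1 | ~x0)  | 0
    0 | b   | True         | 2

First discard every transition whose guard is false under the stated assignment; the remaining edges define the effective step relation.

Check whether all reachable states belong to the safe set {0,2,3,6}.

Answer: INVARIANT HOLDS

Analysis:
Safe = {0,2,3,6}
R = {0,2,6}
  0: safe
  2: safe
  6: safe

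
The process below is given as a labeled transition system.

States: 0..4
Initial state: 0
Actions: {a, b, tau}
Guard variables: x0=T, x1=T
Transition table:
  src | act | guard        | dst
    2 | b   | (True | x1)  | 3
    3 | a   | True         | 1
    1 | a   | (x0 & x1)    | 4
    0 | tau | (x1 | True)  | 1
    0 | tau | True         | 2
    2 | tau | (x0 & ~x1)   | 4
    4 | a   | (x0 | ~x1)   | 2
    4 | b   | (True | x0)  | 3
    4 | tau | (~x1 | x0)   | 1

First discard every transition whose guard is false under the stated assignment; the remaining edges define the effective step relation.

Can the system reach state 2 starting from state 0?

After dropping false guards: 8 live edges.
depth 0: {0}
depth 1: {1,2}  cumulative {0,1,2}
depth 2: {3,4}  cumulative {0,1,2,3,4}
R = {0,1,2,3,4}
witness 2: tau

Answer: REACHABLE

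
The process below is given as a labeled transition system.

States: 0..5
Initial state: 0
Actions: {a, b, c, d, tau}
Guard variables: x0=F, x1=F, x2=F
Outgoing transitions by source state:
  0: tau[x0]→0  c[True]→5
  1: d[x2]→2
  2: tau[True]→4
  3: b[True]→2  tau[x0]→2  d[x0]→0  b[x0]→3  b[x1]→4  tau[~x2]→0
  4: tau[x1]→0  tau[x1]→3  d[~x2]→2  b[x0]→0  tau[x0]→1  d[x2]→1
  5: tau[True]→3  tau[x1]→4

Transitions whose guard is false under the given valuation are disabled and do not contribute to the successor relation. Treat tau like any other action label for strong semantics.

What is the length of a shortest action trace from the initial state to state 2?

Answer: 3

Analysis:
BFS to 2:
  depth 0: {0}
  depth 1: {5}
  depth 2: {3}
  depth 3: {2}
2 enters at depth 3; path c·tau·b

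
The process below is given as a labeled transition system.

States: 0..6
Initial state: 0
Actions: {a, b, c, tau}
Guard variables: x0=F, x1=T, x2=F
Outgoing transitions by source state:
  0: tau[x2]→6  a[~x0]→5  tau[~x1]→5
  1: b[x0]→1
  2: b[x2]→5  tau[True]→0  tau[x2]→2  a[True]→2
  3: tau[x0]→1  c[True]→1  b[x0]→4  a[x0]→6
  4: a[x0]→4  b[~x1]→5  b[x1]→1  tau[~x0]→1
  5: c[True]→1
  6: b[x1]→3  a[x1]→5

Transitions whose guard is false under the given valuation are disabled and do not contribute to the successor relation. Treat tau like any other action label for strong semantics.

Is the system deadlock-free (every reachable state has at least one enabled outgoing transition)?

Answer: DEADLOCK at state 1

Trace:
Reachable = {0,1,5}
  0: a→5  [1 out]
  1: ∅  [no exit]
  5: c→1  [1 out]
witness 1: a·c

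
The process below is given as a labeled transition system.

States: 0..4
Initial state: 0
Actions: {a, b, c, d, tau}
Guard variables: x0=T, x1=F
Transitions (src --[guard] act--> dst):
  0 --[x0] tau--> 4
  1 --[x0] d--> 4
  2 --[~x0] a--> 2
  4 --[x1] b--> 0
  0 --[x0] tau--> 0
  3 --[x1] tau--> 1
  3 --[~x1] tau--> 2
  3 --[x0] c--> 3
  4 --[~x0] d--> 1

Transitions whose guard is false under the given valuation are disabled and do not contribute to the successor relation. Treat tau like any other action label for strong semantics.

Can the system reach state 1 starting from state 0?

5 transition(s) survive guard evaluation.
Layer 0: {0}
Layer 1: {4}  now seen {0,4}
Reachable = {0,4}

Answer: UNREACHABLE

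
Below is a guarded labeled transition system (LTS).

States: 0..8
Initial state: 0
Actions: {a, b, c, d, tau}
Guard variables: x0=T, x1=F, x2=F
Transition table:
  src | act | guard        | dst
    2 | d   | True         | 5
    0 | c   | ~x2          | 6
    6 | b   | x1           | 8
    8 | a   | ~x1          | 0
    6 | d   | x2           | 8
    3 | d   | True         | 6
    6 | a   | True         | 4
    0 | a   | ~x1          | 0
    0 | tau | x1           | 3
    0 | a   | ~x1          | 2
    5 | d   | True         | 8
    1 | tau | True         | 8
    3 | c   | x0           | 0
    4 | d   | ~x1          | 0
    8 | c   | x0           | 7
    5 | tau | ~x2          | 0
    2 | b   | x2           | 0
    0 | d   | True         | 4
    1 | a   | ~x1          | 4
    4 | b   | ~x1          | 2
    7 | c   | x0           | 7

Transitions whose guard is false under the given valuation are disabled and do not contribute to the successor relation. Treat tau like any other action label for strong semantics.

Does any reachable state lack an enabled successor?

Answer: DEADLOCK-FREE

Analysis:
Reach set: {0,2,4,5,6,7,8}
  0: a→0  a→2  c→6  d→4  [deg 4]
  2: d→5  [deg 1]
  4: b→2  d→0  [deg 2]
  5: d→8  tau→0  [deg 2]
  6: a→4  [deg 1]
  7: c→7  [deg 1]
  8: a→0  c→7  [deg 2]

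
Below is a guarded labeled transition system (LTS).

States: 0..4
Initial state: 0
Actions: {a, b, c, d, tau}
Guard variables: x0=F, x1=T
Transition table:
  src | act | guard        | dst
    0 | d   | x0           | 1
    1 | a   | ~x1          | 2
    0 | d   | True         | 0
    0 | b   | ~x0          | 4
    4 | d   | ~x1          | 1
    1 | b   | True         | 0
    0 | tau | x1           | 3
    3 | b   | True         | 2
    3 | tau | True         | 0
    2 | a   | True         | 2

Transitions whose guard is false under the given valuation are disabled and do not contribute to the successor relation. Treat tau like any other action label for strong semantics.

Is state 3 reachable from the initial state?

Guard filter leaves 7 enabled edge(s).
Layer 0: {0}
Layer 1: {3,4}  total {0,3,4}
Layer 2: {2}  total {0,2,3,4}
Reach set: {0,2,3,4}
Path to 3: tau

Answer: REACHABLE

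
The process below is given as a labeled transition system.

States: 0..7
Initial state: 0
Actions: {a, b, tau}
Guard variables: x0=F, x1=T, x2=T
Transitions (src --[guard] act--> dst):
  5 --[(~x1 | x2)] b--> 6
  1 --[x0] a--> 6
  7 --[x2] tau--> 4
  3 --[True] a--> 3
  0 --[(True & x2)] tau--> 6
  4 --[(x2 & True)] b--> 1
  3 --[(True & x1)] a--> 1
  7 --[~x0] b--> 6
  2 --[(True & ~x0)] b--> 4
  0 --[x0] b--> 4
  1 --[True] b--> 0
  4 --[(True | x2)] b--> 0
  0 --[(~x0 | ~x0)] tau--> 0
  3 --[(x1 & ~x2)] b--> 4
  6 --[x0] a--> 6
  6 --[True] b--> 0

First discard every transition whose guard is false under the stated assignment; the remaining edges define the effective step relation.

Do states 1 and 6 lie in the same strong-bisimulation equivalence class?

Answer: BISIMILAR

Trace:
Bisimulation quotient by refinement:
  round 0: {{0,1,2,3,4,5,6,7}}
  round 1: {{0},{1,2,4,5,6},{3},{7}}
  round 2: {{0},{1,6},{2,5},{3},{4},{7}}
  round 3: {{0},{1,6},{2},{3},{4},{5},{7}}
7 equivalence class(es) (converged in 4)
class of 1: {1,6}; class of 6: {1,6}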